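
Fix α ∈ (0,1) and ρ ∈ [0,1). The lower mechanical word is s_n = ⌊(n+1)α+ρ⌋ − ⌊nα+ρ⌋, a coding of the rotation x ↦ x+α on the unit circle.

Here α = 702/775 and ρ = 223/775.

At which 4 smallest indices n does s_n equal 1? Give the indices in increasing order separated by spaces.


n=0: ⌊925/775⌋−⌊223/775⌋ = 1−0 = 1  ← one
n=1: ⌊1627/775⌋−⌊925/775⌋ = 2−1 = 1  ← one
n=2: ⌊2329/775⌋−⌊1627/775⌋ = 3−2 = 1  ← one
n=3: ⌊3031/775⌋−⌊2329/775⌋ = 3−3 = 0
n=4: ⌊3733/775⌋−⌊3031/775⌋ = 4−3 = 1  ← one
positions of the first 4 ones: 0 1 2 4

0 1 2 4


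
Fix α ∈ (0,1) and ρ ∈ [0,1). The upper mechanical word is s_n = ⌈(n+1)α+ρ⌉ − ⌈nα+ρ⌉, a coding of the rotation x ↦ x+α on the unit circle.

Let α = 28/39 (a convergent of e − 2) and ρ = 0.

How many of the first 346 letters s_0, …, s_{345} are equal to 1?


249

#1s = Σ_{n=0}^{345} s_n = Σ_{n=0}^{345} (⌈(n+1)α+ρ⌉ − ⌈nα+ρ⌉)
the sum telescopes: every ⌈nα+ρ⌉ with 0 < n < 346 appears once with + and once with −, leaving ⌈346α+ρ⌉ − ⌈0·α+ρ⌉
346α + ρ = (346·28) / 39 = 9688/39
ρ = 0/39
⌈9688/39⌉ = 249,  ⌈0/39⌉ = 0
#1s = 249 − 0 = 249


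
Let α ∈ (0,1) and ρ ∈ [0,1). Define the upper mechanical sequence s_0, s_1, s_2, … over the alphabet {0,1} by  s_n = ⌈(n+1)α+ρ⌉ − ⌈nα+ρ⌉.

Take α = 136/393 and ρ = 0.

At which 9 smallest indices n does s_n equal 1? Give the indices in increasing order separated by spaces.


0 2 5 8 11 14 17 20 23

n=0: ⌈136/393⌉−⌈0/393⌉ = 1−0 = 1  ← one
n=1: ⌈272/393⌉−⌈136/393⌉ = 1−1 = 0
n=2: ⌈408/393⌉−⌈272/393⌉ = 2−1 = 1  ← one
n=3: ⌈544/393⌉−⌈408/393⌉ = 2−2 = 0
n=4: ⌈680/393⌉−⌈544/393⌉ = 2−2 = 0
n=5: ⌈816/393⌉−⌈680/393⌉ = 3−2 = 1  ← one
n=6: ⌈952/393⌉−⌈816/393⌉ = 3−3 = 0
n=7: ⌈1088/393⌉−⌈952/393⌉ = 3−3 = 0
n=8: ⌈1224/393⌉−⌈1088/393⌉ = 4−3 = 1  ← one
n=9: ⌈1360/393⌉−⌈1224/393⌉ = 4−4 = 0
n=10: ⌈1496/393⌉−⌈1360/393⌉ = 4−4 = 0
n=11: ⌈1632/393⌉−⌈1496/393⌉ = 5−4 = 1  ← one
n=12: ⌈1768/393⌉−⌈1632/393⌉ = 5−5 = 0
n=13: ⌈1904/393⌉−⌈1768/393⌉ = 5−5 = 0
n=14: ⌈2040/393⌉−⌈1904/393⌉ = 6−5 = 1  ← one
n=15: ⌈2176/393⌉−⌈2040/393⌉ = 6−6 = 0
n=16: ⌈2312/393⌉−⌈2176/393⌉ = 6−6 = 0
n=17: ⌈2448/393⌉−⌈2312/393⌉ = 7−6 = 1  ← one
n=18: ⌈2584/393⌉−⌈2448/393⌉ = 7−7 = 0
n=19: ⌈2720/393⌉−⌈2584/393⌉ = 7−7 = 0
n=20: ⌈2856/393⌉−⌈2720/393⌉ = 8−7 = 1  ← one
n=21: ⌈2992/393⌉−⌈2856/393⌉ = 8−8 = 0
n=22: ⌈3128/393⌉−⌈2992/393⌉ = 8−8 = 0
n=23: ⌈3264/393⌉−⌈3128/393⌉ = 9−8 = 1  ← one
positions of the first 9 ones: 0 2 5 8 11 14 17 20 23


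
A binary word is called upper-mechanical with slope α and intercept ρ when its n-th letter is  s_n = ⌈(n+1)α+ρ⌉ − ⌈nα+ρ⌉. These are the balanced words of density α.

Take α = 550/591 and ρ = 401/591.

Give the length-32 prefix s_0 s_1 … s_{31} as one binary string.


11111111101111111111111101111111

n=0: ⌈(1·550+401)/591⌉ − ⌈(0·550+401)/591⌉ = ⌈951/591⌉ − ⌈401/591⌉ = 2 − 1 = 1
n=1: ⌈(2·550+401)/591⌉ − ⌈(1·550+401)/591⌉ = ⌈1501/591⌉ − ⌈951/591⌉ = 3 − 2 = 1
n=2: ⌈(3·550+401)/591⌉ − ⌈(2·550+401)/591⌉ = ⌈2051/591⌉ − ⌈1501/591⌉ = 4 − 3 = 1
n=3: ⌈(4·550+401)/591⌉ − ⌈(3·550+401)/591⌉ = ⌈2601/591⌉ − ⌈2051/591⌉ = 5 − 4 = 1
n=4: ⌈(5·550+401)/591⌉ − ⌈(4·550+401)/591⌉ = ⌈3151/591⌉ − ⌈2601/591⌉ = 6 − 5 = 1
n=5: ⌈(6·550+401)/591⌉ − ⌈(5·550+401)/591⌉ = ⌈3701/591⌉ − ⌈3151/591⌉ = 7 − 6 = 1
n=6: ⌈(7·550+401)/591⌉ − ⌈(6·550+401)/591⌉ = ⌈4251/591⌉ − ⌈3701/591⌉ = 8 − 7 = 1
n=7: ⌈(8·550+401)/591⌉ − ⌈(7·550+401)/591⌉ = ⌈4801/591⌉ − ⌈4251/591⌉ = 9 − 8 = 1
n=8: ⌈(9·550+401)/591⌉ − ⌈(8·550+401)/591⌉ = ⌈5351/591⌉ − ⌈4801/591⌉ = 10 − 9 = 1
n=9: ⌈(10·550+401)/591⌉ − ⌈(9·550+401)/591⌉ = ⌈5901/591⌉ − ⌈5351/591⌉ = 10 − 10 = 0
n=10: ⌈(11·550+401)/591⌉ − ⌈(10·550+401)/591⌉ = ⌈6451/591⌉ − ⌈5901/591⌉ = 11 − 10 = 1
n=11: ⌈(12·550+401)/591⌉ − ⌈(11·550+401)/591⌉ = ⌈7001/591⌉ − ⌈6451/591⌉ = 12 − 11 = 1
n=12: ⌈(13·550+401)/591⌉ − ⌈(12·550+401)/591⌉ = ⌈7551/591⌉ − ⌈7001/591⌉ = 13 − 12 = 1
n=13: ⌈(14·550+401)/591⌉ − ⌈(13·550+401)/591⌉ = ⌈8101/591⌉ − ⌈7551/591⌉ = 14 − 13 = 1
n=14: ⌈(15·550+401)/591⌉ − ⌈(14·550+401)/591⌉ = ⌈8651/591⌉ − ⌈8101/591⌉ = 15 − 14 = 1
n=15: ⌈(16·550+401)/591⌉ − ⌈(15·550+401)/591⌉ = ⌈9201/591⌉ − ⌈8651/591⌉ = 16 − 15 = 1
n=16: ⌈(17·550+401)/591⌉ − ⌈(16·550+401)/591⌉ = ⌈9751/591⌉ − ⌈9201/591⌉ = 17 − 16 = 1
n=17: ⌈(18·550+401)/591⌉ − ⌈(17·550+401)/591⌉ = ⌈10301/591⌉ − ⌈9751/591⌉ = 18 − 17 = 1
n=18: ⌈(19·550+401)/591⌉ − ⌈(18·550+401)/591⌉ = ⌈10851/591⌉ − ⌈10301/591⌉ = 19 − 18 = 1
n=19: ⌈(20·550+401)/591⌉ − ⌈(19·550+401)/591⌉ = ⌈11401/591⌉ − ⌈10851/591⌉ = 20 − 19 = 1
n=20: ⌈(21·550+401)/591⌉ − ⌈(20·550+401)/591⌉ = ⌈11951/591⌉ − ⌈11401/591⌉ = 21 − 20 = 1
n=21: ⌈(22·550+401)/591⌉ − ⌈(21·550+401)/591⌉ = ⌈12501/591⌉ − ⌈11951/591⌉ = 22 − 21 = 1
n=22: ⌈(23·550+401)/591⌉ − ⌈(22·550+401)/591⌉ = ⌈13051/591⌉ − ⌈12501/591⌉ = 23 − 22 = 1
n=23: ⌈(24·550+401)/591⌉ − ⌈(23·550+401)/591⌉ = ⌈13601/591⌉ − ⌈13051/591⌉ = 24 − 23 = 1
n=24: ⌈(25·550+401)/591⌉ − ⌈(24·550+401)/591⌉ = ⌈14151/591⌉ − ⌈13601/591⌉ = 24 − 24 = 0
n=25: ⌈(26·550+401)/591⌉ − ⌈(25·550+401)/591⌉ = ⌈14701/591⌉ − ⌈14151/591⌉ = 25 − 24 = 1
n=26: ⌈(27·550+401)/591⌉ − ⌈(26·550+401)/591⌉ = ⌈15251/591⌉ − ⌈14701/591⌉ = 26 − 25 = 1
n=27: ⌈(28·550+401)/591⌉ − ⌈(27·550+401)/591⌉ = ⌈15801/591⌉ − ⌈15251/591⌉ = 27 − 26 = 1
n=28: ⌈(29·550+401)/591⌉ − ⌈(28·550+401)/591⌉ = ⌈16351/591⌉ − ⌈15801/591⌉ = 28 − 27 = 1
n=29: ⌈(30·550+401)/591⌉ − ⌈(29·550+401)/591⌉ = ⌈16901/591⌉ − ⌈16351/591⌉ = 29 − 28 = 1
n=30: ⌈(31·550+401)/591⌉ − ⌈(30·550+401)/591⌉ = ⌈17451/591⌉ − ⌈16901/591⌉ = 30 − 29 = 1
n=31: ⌈(32·550+401)/591⌉ − ⌈(31·550+401)/591⌉ = ⌈18001/591⌉ − ⌈17451/591⌉ = 31 − 30 = 1


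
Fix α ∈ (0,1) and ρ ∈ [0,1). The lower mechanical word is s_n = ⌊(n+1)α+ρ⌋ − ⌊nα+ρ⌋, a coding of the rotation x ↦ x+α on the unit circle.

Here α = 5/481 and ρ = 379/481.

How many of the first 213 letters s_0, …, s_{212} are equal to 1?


3

#1s = Σ_{n=0}^{212} s_n = Σ_{n=0}^{212} (⌊(n+1)α+ρ⌋ − ⌊nα+ρ⌋)
the sum telescopes: every ⌊nα+ρ⌋ with 0 < n < 213 appears once with + and once with −, leaving ⌊213α+ρ⌋ − ⌊0·α+ρ⌋
213α + ρ = (213·5 + 379) / 481 = 1444/481
ρ = 379/481
⌊1444/481⌋ = 3,  ⌊379/481⌋ = 0
#1s = 3 − 0 = 3


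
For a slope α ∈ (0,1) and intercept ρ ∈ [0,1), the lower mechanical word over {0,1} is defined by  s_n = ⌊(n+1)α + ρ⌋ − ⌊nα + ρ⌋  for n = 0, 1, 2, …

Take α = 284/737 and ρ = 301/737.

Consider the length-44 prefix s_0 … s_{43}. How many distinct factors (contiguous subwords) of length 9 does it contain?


t_n = ⌊(n·284+301)/737⌋ for n = 0 … 44:
  n=0…9: ⌊301/737⌋=0 ⌊585/737⌋=0 ⌊869/737⌋=1 ⌊1153/737⌋=1 ⌊1437/737⌋=1 ⌊1721/737⌋=2 ⌊2005/737⌋=2 ⌊2289/737⌋=3 ⌊2573/737⌋=3 ⌊2857/737⌋=3
  n=10…19: ⌊3141/737⌋=4 ⌊3425/737⌋=4 ⌊3709/737⌋=5 ⌊3993/737⌋=5 ⌊4277/737⌋=5 ⌊4561/737⌋=6 ⌊4845/737⌋=6 ⌊5129/737⌋=6 ⌊5413/737⌋=7 ⌊5697/737⌋=7
  n=20…29: ⌊5981/737⌋=8 ⌊6265/737⌋=8 ⌊6549/737⌋=8 ⌊6833/737⌋=9 ⌊7117/737⌋=9 ⌊7401/737⌋=10 ⌊7685/737⌋=10 ⌊7969/737⌋=10 ⌊8253/737⌋=11 ⌊8537/737⌋=11
  n=30…39: ⌊8821/737⌋=11 ⌊9105/737⌋=12 ⌊9389/737⌋=12 ⌊9673/737⌋=13 ⌊9957/737⌋=13 ⌊10241/737⌋=13 ⌊10525/737⌋=14 ⌊10809/737⌋=14 ⌊11093/737⌋=15 ⌊11377/737⌋=15
  n=40…44: ⌊11661/737⌋=15 ⌊11945/737⌋=16 ⌊12229/737⌋=16 ⌊12513/737⌋=16 ⌊12797/737⌋=17
s_n = t_(n+1) − t_n for n = 0 … 43 gives
prefix = 01001010010100100101001010010010100101001001
slide a length-9 window over [0..8] … [35..43] (36 windows); first occurrence of each distinct factor:
  [  0..  8] 010010100
  [  1..  9] 100101001
  [  2.. 10] 001010010
  [  3.. 11] 010100101
  [  4.. 12] 101001010
  [  8.. 16] 010100100
  [  9.. 17] 101001001
  [ 10.. 18] 010010010
  [ 11.. 19] 100100101
  [ 12.. 20] 001001010
  (the other 26 windows repeat one of these)
distinct factors: {001001010, 001010010, 010010010, 010010100, 010100100, 010100101, 100100101, 100101001, 101001001, 101001010}
count = 10  (Sturmian bound for length 9 is 10)

10


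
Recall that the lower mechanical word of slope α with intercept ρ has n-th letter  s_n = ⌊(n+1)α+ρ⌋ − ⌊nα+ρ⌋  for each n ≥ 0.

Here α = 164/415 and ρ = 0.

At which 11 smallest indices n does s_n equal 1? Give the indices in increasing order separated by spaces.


n=0: ⌊164/415⌋−⌊0/415⌋ = 0−0 = 0
n=1: ⌊328/415⌋−⌊164/415⌋ = 0−0 = 0
n=2: ⌊492/415⌋−⌊328/415⌋ = 1−0 = 1  ← one
n=3: ⌊656/415⌋−⌊492/415⌋ = 1−1 = 0
n=4: ⌊820/415⌋−⌊656/415⌋ = 1−1 = 0
n=5: ⌊984/415⌋−⌊820/415⌋ = 2−1 = 1  ← one
n=6: ⌊1148/415⌋−⌊984/415⌋ = 2−2 = 0
n=7: ⌊1312/415⌋−⌊1148/415⌋ = 3−2 = 1  ← one
n=8: ⌊1476/415⌋−⌊1312/415⌋ = 3−3 = 0
n=9: ⌊1640/415⌋−⌊1476/415⌋ = 3−3 = 0
n=10: ⌊1804/415⌋−⌊1640/415⌋ = 4−3 = 1  ← one
n=11: ⌊1968/415⌋−⌊1804/415⌋ = 4−4 = 0
n=12: ⌊2132/415⌋−⌊1968/415⌋ = 5−4 = 1  ← one
n=13: ⌊2296/415⌋−⌊2132/415⌋ = 5−5 = 0
n=14: ⌊2460/415⌋−⌊2296/415⌋ = 5−5 = 0
n=15: ⌊2624/415⌋−⌊2460/415⌋ = 6−5 = 1  ← one
n=16: ⌊2788/415⌋−⌊2624/415⌋ = 6−6 = 0
n=17: ⌊2952/415⌋−⌊2788/415⌋ = 7−6 = 1  ← one
n=18: ⌊3116/415⌋−⌊2952/415⌋ = 7−7 = 0
n=19: ⌊3280/415⌋−⌊3116/415⌋ = 7−7 = 0
n=20: ⌊3444/415⌋−⌊3280/415⌋ = 8−7 = 1  ← one
n=21: ⌊3608/415⌋−⌊3444/415⌋ = 8−8 = 0
n=22: ⌊3772/415⌋−⌊3608/415⌋ = 9−8 = 1  ← one
n=23: ⌊3936/415⌋−⌊3772/415⌋ = 9−9 = 0
n=24: ⌊4100/415⌋−⌊3936/415⌋ = 9−9 = 0
n=25: ⌊4264/415⌋−⌊4100/415⌋ = 10−9 = 1  ← one
n=26: ⌊4428/415⌋−⌊4264/415⌋ = 10−10 = 0
n=27: ⌊4592/415⌋−⌊4428/415⌋ = 11−10 = 1  ← one
positions of the first 11 ones: 2 5 7 10 12 15 17 20 22 25 27

2 5 7 10 12 15 17 20 22 25 27


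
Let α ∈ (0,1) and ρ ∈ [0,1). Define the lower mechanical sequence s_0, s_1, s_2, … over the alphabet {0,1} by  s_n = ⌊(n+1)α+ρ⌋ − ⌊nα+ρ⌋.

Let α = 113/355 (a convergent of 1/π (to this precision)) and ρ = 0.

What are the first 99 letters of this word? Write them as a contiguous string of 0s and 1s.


n=0: ⌊(1·113)/355⌋ − ⌊(0·113)/355⌋ = ⌊113/355⌋ − ⌊0/355⌋ = 0 − 0 = 0
n=1: ⌊(2·113)/355⌋ − ⌊(1·113)/355⌋ = ⌊226/355⌋ − ⌊113/355⌋ = 0 − 0 = 0
n=2: ⌊(3·113)/355⌋ − ⌊(2·113)/355⌋ = ⌊339/355⌋ − ⌊226/355⌋ = 0 − 0 = 0
n=3: ⌊(4·113)/355⌋ − ⌊(3·113)/355⌋ = ⌊452/355⌋ − ⌊339/355⌋ = 1 − 0 = 1
n=4: ⌊(5·113)/355⌋ − ⌊(4·113)/355⌋ = ⌊565/355⌋ − ⌊452/355⌋ = 1 − 1 = 0
n=5: ⌊(6·113)/355⌋ − ⌊(5·113)/355⌋ = ⌊678/355⌋ − ⌊565/355⌋ = 1 − 1 = 0
n=6: ⌊(7·113)/355⌋ − ⌊(6·113)/355⌋ = ⌊791/355⌋ − ⌊678/355⌋ = 2 − 1 = 1
n=7: ⌊(8·113)/355⌋ − ⌊(7·113)/355⌋ = ⌊904/355⌋ − ⌊791/355⌋ = 2 − 2 = 0
n=8: ⌊(9·113)/355⌋ − ⌊(8·113)/355⌋ = ⌊1017/355⌋ − ⌊904/355⌋ = 2 − 2 = 0
n=9: ⌊(10·113)/355⌋ − ⌊(9·113)/355⌋ = ⌊1130/355⌋ − ⌊1017/355⌋ = 3 − 2 = 1
n=10: ⌊(11·113)/355⌋ − ⌊(10·113)/355⌋ = ⌊1243/355⌋ − ⌊1130/355⌋ = 3 − 3 = 0
n=11: ⌊(12·113)/355⌋ − ⌊(11·113)/355⌋ = ⌊1356/355⌋ − ⌊1243/355⌋ = 3 − 3 = 0
n=12: ⌊(13·113)/355⌋ − ⌊(12·113)/355⌋ = ⌊1469/355⌋ − ⌊1356/355⌋ = 4 − 3 = 1
n=13: ⌊(14·113)/355⌋ − ⌊(13·113)/355⌋ = ⌊1582/355⌋ − ⌊1469/355⌋ = 4 − 4 = 0
n=14: ⌊(15·113)/355⌋ − ⌊(14·113)/355⌋ = ⌊1695/355⌋ − ⌊1582/355⌋ = 4 − 4 = 0
n=15: ⌊(16·113)/355⌋ − ⌊(15·113)/355⌋ = ⌊1808/355⌋ − ⌊1695/355⌋ = 5 − 4 = 1
n=16: ⌊(17·113)/355⌋ − ⌊(16·113)/355⌋ = ⌊1921/355⌋ − ⌊1808/355⌋ = 5 − 5 = 0
n=17: ⌊(18·113)/355⌋ − ⌊(17·113)/355⌋ = ⌊2034/355⌋ − ⌊1921/355⌋ = 5 − 5 = 0
n=18: ⌊(19·113)/355⌋ − ⌊(18·113)/355⌋ = ⌊2147/355⌋ − ⌊2034/355⌋ = 6 − 5 = 1
n=19: ⌊(20·113)/355⌋ − ⌊(19·113)/355⌋ = ⌊2260/355⌋ − ⌊2147/355⌋ = 6 − 6 = 0
n=20: ⌊(21·113)/355⌋ − ⌊(20·113)/355⌋ = ⌊2373/355⌋ − ⌊2260/355⌋ = 6 − 6 = 0
n=21: ⌊(22·113)/355⌋ − ⌊(21·113)/355⌋ = ⌊2486/355⌋ − ⌊2373/355⌋ = 7 − 6 = 1
n=22: ⌊(23·113)/355⌋ − ⌊(22·113)/355⌋ = ⌊2599/355⌋ − ⌊2486/355⌋ = 7 − 7 = 0
n=23: ⌊(24·113)/355⌋ − ⌊(23·113)/355⌋ = ⌊2712/355⌋ − ⌊2599/355⌋ = 7 − 7 = 0
n=24: ⌊(25·113)/355⌋ − ⌊(24·113)/355⌋ = ⌊2825/355⌋ − ⌊2712/355⌋ = 7 − 7 = 0
n=25: ⌊(26·113)/355⌋ − ⌊(25·113)/355⌋ = ⌊2938/355⌋ − ⌊2825/355⌋ = 8 − 7 = 1
n=26: ⌊(27·113)/355⌋ − ⌊(26·113)/355⌋ = ⌊3051/355⌋ − ⌊2938/355⌋ = 8 − 8 = 0
n=27: ⌊(28·113)/355⌋ − ⌊(27·113)/355⌋ = ⌊3164/355⌋ − ⌊3051/355⌋ = 8 − 8 = 0
n=28: ⌊(29·113)/355⌋ − ⌊(28·113)/355⌋ = ⌊3277/355⌋ − ⌊3164/355⌋ = 9 − 8 = 1
n=29: ⌊(30·113)/355⌋ − ⌊(29·113)/355⌋ = ⌊3390/355⌋ − ⌊3277/355⌋ = 9 − 9 = 0
n=30: ⌊(31·113)/355⌋ − ⌊(30·113)/355⌋ = ⌊3503/355⌋ − ⌊3390/355⌋ = 9 − 9 = 0
n=31: ⌊(32·113)/355⌋ − ⌊(31·113)/355⌋ = ⌊3616/355⌋ − ⌊3503/355⌋ = 10 − 9 = 1
n=32: ⌊(33·113)/355⌋ − ⌊(32·113)/355⌋ = ⌊3729/355⌋ − ⌊3616/355⌋ = 10 − 10 = 0
n=33: ⌊(34·113)/355⌋ − ⌊(33·113)/355⌋ = ⌊3842/355⌋ − ⌊3729/355⌋ = 10 − 10 = 0
n=34: ⌊(35·113)/355⌋ − ⌊(34·113)/355⌋ = ⌊3955/355⌋ − ⌊3842/355⌋ = 11 − 10 = 1
n=35: ⌊(36·113)/355⌋ − ⌊(35·113)/355⌋ = ⌊4068/355⌋ − ⌊3955/355⌋ = 11 − 11 = 0
n=36: ⌊(37·113)/355⌋ − ⌊(36·113)/355⌋ = ⌊4181/355⌋ − ⌊4068/355⌋ = 11 − 11 = 0
n=37: ⌊(38·113)/355⌋ − ⌊(37·113)/355⌋ = ⌊4294/355⌋ − ⌊4181/355⌋ = 12 − 11 = 1
n=38: ⌊(39·113)/355⌋ − ⌊(38·113)/355⌋ = ⌊4407/355⌋ − ⌊4294/355⌋ = 12 − 12 = 0
n=39: ⌊(40·113)/355⌋ − ⌊(39·113)/355⌋ = ⌊4520/355⌋ − ⌊4407/355⌋ = 12 − 12 = 0
n=40: ⌊(41·113)/355⌋ − ⌊(40·113)/355⌋ = ⌊4633/355⌋ − ⌊4520/355⌋ = 13 − 12 = 1
n=41: ⌊(42·113)/355⌋ − ⌊(41·113)/355⌋ = ⌊4746/355⌋ − ⌊4633/355⌋ = 13 − 13 = 0
n=42: ⌊(43·113)/355⌋ − ⌊(42·113)/355⌋ = ⌊4859/355⌋ − ⌊4746/355⌋ = 13 − 13 = 0
n=43: ⌊(44·113)/355⌋ − ⌊(43·113)/355⌋ = ⌊4972/355⌋ − ⌊4859/355⌋ = 14 − 13 = 1
n=44: ⌊(45·113)/355⌋ − ⌊(44·113)/355⌋ = ⌊5085/355⌋ − ⌊4972/355⌋ = 14 − 14 = 0
n=45: ⌊(46·113)/355⌋ − ⌊(45·113)/355⌋ = ⌊5198/355⌋ − ⌊5085/355⌋ = 14 − 14 = 0
n=46: ⌊(47·113)/355⌋ − ⌊(46·113)/355⌋ = ⌊5311/355⌋ − ⌊5198/355⌋ = 14 − 14 = 0
n=47: ⌊(48·113)/355⌋ − ⌊(47·113)/355⌋ = ⌊5424/355⌋ − ⌊5311/355⌋ = 15 − 14 = 1
n=48: ⌊(49·113)/355⌋ − ⌊(48·113)/355⌋ = ⌊5537/355⌋ − ⌊5424/355⌋ = 15 − 15 = 0
n=49: ⌊(50·113)/355⌋ − ⌊(49·113)/355⌋ = ⌊5650/355⌋ − ⌊5537/355⌋ = 15 − 15 = 0
n=50: ⌊(51·113)/355⌋ − ⌊(50·113)/355⌋ = ⌊5763/355⌋ − ⌊5650/355⌋ = 16 − 15 = 1
n=51: ⌊(52·113)/355⌋ − ⌊(51·113)/355⌋ = ⌊5876/355⌋ − ⌊5763/355⌋ = 16 − 16 = 0
n=52: ⌊(53·113)/355⌋ − ⌊(52·113)/355⌋ = ⌊5989/355⌋ − ⌊5876/355⌋ = 16 − 16 = 0
n=53: ⌊(54·113)/355⌋ − ⌊(53·113)/355⌋ = ⌊6102/355⌋ − ⌊5989/355⌋ = 17 − 16 = 1
n=54: ⌊(55·113)/355⌋ − ⌊(54·113)/355⌋ = ⌊6215/355⌋ − ⌊6102/355⌋ = 17 − 17 = 0
n=55: ⌊(56·113)/355⌋ − ⌊(55·113)/355⌋ = ⌊6328/355⌋ − ⌊6215/355⌋ = 17 − 17 = 0
n=56: ⌊(57·113)/355⌋ − ⌊(56·113)/355⌋ = ⌊6441/355⌋ − ⌊6328/355⌋ = 18 − 17 = 1
n=57: ⌊(58·113)/355⌋ − ⌊(57·113)/355⌋ = ⌊6554/355⌋ − ⌊6441/355⌋ = 18 − 18 = 0
n=58: ⌊(59·113)/355⌋ − ⌊(58·113)/355⌋ = ⌊6667/355⌋ − ⌊6554/355⌋ = 18 − 18 = 0
n=59: ⌊(60·113)/355⌋ − ⌊(59·113)/355⌋ = ⌊6780/355⌋ − ⌊6667/355⌋ = 19 − 18 = 1
n=60: ⌊(61·113)/355⌋ − ⌊(60·113)/355⌋ = ⌊6893/355⌋ − ⌊6780/355⌋ = 19 − 19 = 0
n=61: ⌊(62·113)/355⌋ − ⌊(61·113)/355⌋ = ⌊7006/355⌋ − ⌊6893/355⌋ = 19 − 19 = 0
n=62: ⌊(63·113)/355⌋ − ⌊(62·113)/355⌋ = ⌊7119/355⌋ − ⌊7006/355⌋ = 20 − 19 = 1
n=63: ⌊(64·113)/355⌋ − ⌊(63·113)/355⌋ = ⌊7232/355⌋ − ⌊7119/355⌋ = 20 − 20 = 0
n=64: ⌊(65·113)/355⌋ − ⌊(64·113)/355⌋ = ⌊7345/355⌋ − ⌊7232/355⌋ = 20 − 20 = 0
n=65: ⌊(66·113)/355⌋ − ⌊(65·113)/355⌋ = ⌊7458/355⌋ − ⌊7345/355⌋ = 21 − 20 = 1
n=66: ⌊(67·113)/355⌋ − ⌊(66·113)/355⌋ = ⌊7571/355⌋ − ⌊7458/355⌋ = 21 − 21 = 0
n=67: ⌊(68·113)/355⌋ − ⌊(67·113)/355⌋ = ⌊7684/355⌋ − ⌊7571/355⌋ = 21 − 21 = 0
n=68: ⌊(69·113)/355⌋ − ⌊(68·113)/355⌋ = ⌊7797/355⌋ − ⌊7684/355⌋ = 21 − 21 = 0
n=69: ⌊(70·113)/355⌋ − ⌊(69·113)/355⌋ = ⌊7910/355⌋ − ⌊7797/355⌋ = 22 − 21 = 1
n=70: ⌊(71·113)/355⌋ − ⌊(70·113)/355⌋ = ⌊8023/355⌋ − ⌊7910/355⌋ = 22 − 22 = 0
n=71: ⌊(72·113)/355⌋ − ⌊(71·113)/355⌋ = ⌊8136/355⌋ − ⌊8023/355⌋ = 22 − 22 = 0
n=72: ⌊(73·113)/355⌋ − ⌊(72·113)/355⌋ = ⌊8249/355⌋ − ⌊8136/355⌋ = 23 − 22 = 1
n=73: ⌊(74·113)/355⌋ − ⌊(73·113)/355⌋ = ⌊8362/355⌋ − ⌊8249/355⌋ = 23 − 23 = 0
n=74: ⌊(75·113)/355⌋ − ⌊(74·113)/355⌋ = ⌊8475/355⌋ − ⌊8362/355⌋ = 23 − 23 = 0
n=75: ⌊(76·113)/355⌋ − ⌊(75·113)/355⌋ = ⌊8588/355⌋ − ⌊8475/355⌋ = 24 − 23 = 1
n=76: ⌊(77·113)/355⌋ − ⌊(76·113)/355⌋ = ⌊8701/355⌋ − ⌊8588/355⌋ = 24 − 24 = 0
n=77: ⌊(78·113)/355⌋ − ⌊(77·113)/355⌋ = ⌊8814/355⌋ − ⌊8701/355⌋ = 24 − 24 = 0
n=78: ⌊(79·113)/355⌋ − ⌊(78·113)/355⌋ = ⌊8927/355⌋ − ⌊8814/355⌋ = 25 − 24 = 1
n=79: ⌊(80·113)/355⌋ − ⌊(79·113)/355⌋ = ⌊9040/355⌋ − ⌊8927/355⌋ = 25 − 25 = 0
n=80: ⌊(81·113)/355⌋ − ⌊(80·113)/355⌋ = ⌊9153/355⌋ − ⌊9040/355⌋ = 25 − 25 = 0
n=81: ⌊(82·113)/355⌋ − ⌊(81·113)/355⌋ = ⌊9266/355⌋ − ⌊9153/355⌋ = 26 − 25 = 1
n=82: ⌊(83·113)/355⌋ − ⌊(82·113)/355⌋ = ⌊9379/355⌋ − ⌊9266/355⌋ = 26 − 26 = 0
n=83: ⌊(84·113)/355⌋ − ⌊(83·113)/355⌋ = ⌊9492/355⌋ − ⌊9379/355⌋ = 26 − 26 = 0
n=84: ⌊(85·113)/355⌋ − ⌊(84·113)/355⌋ = ⌊9605/355⌋ − ⌊9492/355⌋ = 27 − 26 = 1
n=85: ⌊(86·113)/355⌋ − ⌊(85·113)/355⌋ = ⌊9718/355⌋ − ⌊9605/355⌋ = 27 − 27 = 0
n=86: ⌊(87·113)/355⌋ − ⌊(86·113)/355⌋ = ⌊9831/355⌋ − ⌊9718/355⌋ = 27 − 27 = 0
n=87: ⌊(88·113)/355⌋ − ⌊(87·113)/355⌋ = ⌊9944/355⌋ − ⌊9831/355⌋ = 28 − 27 = 1
n=88: ⌊(89·113)/355⌋ − ⌊(88·113)/355⌋ = ⌊10057/355⌋ − ⌊9944/355⌋ = 28 − 28 = 0
n=89: ⌊(90·113)/355⌋ − ⌊(89·113)/355⌋ = ⌊10170/355⌋ − ⌊10057/355⌋ = 28 − 28 = 0
n=90: ⌊(91·113)/355⌋ − ⌊(90·113)/355⌋ = ⌊10283/355⌋ − ⌊10170/355⌋ = 28 − 28 = 0
n=91: ⌊(92·113)/355⌋ − ⌊(91·113)/355⌋ = ⌊10396/355⌋ − ⌊10283/355⌋ = 29 − 28 = 1
n=92: ⌊(93·113)/355⌋ − ⌊(92·113)/355⌋ = ⌊10509/355⌋ − ⌊10396/355⌋ = 29 − 29 = 0
n=93: ⌊(94·113)/355⌋ − ⌊(93·113)/355⌋ = ⌊10622/355⌋ − ⌊10509/355⌋ = 29 − 29 = 0
n=94: ⌊(95·113)/355⌋ − ⌊(94·113)/355⌋ = ⌊10735/355⌋ − ⌊10622/355⌋ = 30 − 29 = 1
n=95: ⌊(96·113)/355⌋ − ⌊(95·113)/355⌋ = ⌊10848/355⌋ − ⌊10735/355⌋ = 30 − 30 = 0
n=96: ⌊(97·113)/355⌋ − ⌊(96·113)/355⌋ = ⌊10961/355⌋ − ⌊10848/355⌋ = 30 − 30 = 0
n=97: ⌊(98·113)/355⌋ − ⌊(97·113)/355⌋ = ⌊11074/355⌋ − ⌊10961/355⌋ = 31 − 30 = 1
n=98: ⌊(99·113)/355⌋ − ⌊(98·113)/355⌋ = ⌊11187/355⌋ − ⌊11074/355⌋ = 31 − 31 = 0

000100100100100100100100010010010010010010010001001001001001001001000100100100100100100100010010010


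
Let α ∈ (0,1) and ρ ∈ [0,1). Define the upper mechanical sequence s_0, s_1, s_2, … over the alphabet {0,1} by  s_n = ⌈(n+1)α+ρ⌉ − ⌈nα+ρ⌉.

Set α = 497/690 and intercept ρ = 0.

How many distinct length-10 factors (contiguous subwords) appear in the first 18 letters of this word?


t_n = ⌈(n·497)/690⌉ for n = 0 … 18:
  n=0…9: ⌈0/690⌉=0 ⌈497/690⌉=1 ⌈994/690⌉=2 ⌈1491/690⌉=3 ⌈1988/690⌉=3 ⌈2485/690⌉=4 ⌈2982/690⌉=5 ⌈3479/690⌉=6 ⌈3976/690⌉=6 ⌈4473/690⌉=7
  n=10…18: ⌈4970/690⌉=8 ⌈5467/690⌉=8 ⌈5964/690⌉=9 ⌈6461/690⌉=10 ⌈6958/690⌉=11 ⌈7455/690⌉=11 ⌈7952/690⌉=12 ⌈8449/690⌉=13 ⌈8946/690⌉=13
s_n = t_(n+1) − t_n for n = 0 … 17 gives
prefix = 111011101101110110
slide a length-10 window over [0..9] … [8..17] (9 windows); first occurrence of each distinct factor:
  [  0..  9] 1110111011
  [  1.. 10] 1101110110
  [  2.. 11] 1011101101
  [  3.. 12] 0111011011
  [  4.. 13] 1110110111
  [  5.. 14] 1101101110
  [  6.. 15] 1011011101
  [  7.. 16] 0110111011
  (the other 1 window repeats one of these)
distinct factors: {0110111011, 0111011011, 1011011101, 1011101101, 1101101110, 1101110110, 1110110111, 1110111011}
count = 8  (Sturmian bound for length 10 is 11)

8


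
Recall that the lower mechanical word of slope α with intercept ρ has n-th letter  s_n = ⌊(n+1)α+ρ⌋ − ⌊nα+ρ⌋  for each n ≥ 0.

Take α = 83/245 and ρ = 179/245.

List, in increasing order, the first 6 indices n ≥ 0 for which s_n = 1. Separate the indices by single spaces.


0 3 6 9 12 15

n=0: ⌊262/245⌋−⌊179/245⌋ = 1−0 = 1  ← one
n=1: ⌊345/245⌋−⌊262/245⌋ = 1−1 = 0
n=2: ⌊428/245⌋−⌊345/245⌋ = 1−1 = 0
n=3: ⌊511/245⌋−⌊428/245⌋ = 2−1 = 1  ← one
n=4: ⌊594/245⌋−⌊511/245⌋ = 2−2 = 0
n=5: ⌊677/245⌋−⌊594/245⌋ = 2−2 = 0
n=6: ⌊760/245⌋−⌊677/245⌋ = 3−2 = 1  ← one
n=7: ⌊843/245⌋−⌊760/245⌋ = 3−3 = 0
n=8: ⌊926/245⌋−⌊843/245⌋ = 3−3 = 0
n=9: ⌊1009/245⌋−⌊926/245⌋ = 4−3 = 1  ← one
n=10: ⌊1092/245⌋−⌊1009/245⌋ = 4−4 = 0
n=11: ⌊1175/245⌋−⌊1092/245⌋ = 4−4 = 0
n=12: ⌊1258/245⌋−⌊1175/245⌋ = 5−4 = 1  ← one
n=13: ⌊1341/245⌋−⌊1258/245⌋ = 5−5 = 0
n=14: ⌊1424/245⌋−⌊1341/245⌋ = 5−5 = 0
n=15: ⌊1507/245⌋−⌊1424/245⌋ = 6−5 = 1  ← one
positions of the first 6 ones: 0 3 6 9 12 15


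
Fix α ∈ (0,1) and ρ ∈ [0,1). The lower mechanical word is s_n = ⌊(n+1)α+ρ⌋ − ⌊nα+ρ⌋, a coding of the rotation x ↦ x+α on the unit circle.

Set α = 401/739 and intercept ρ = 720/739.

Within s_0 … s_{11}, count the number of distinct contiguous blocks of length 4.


t_n = ⌊(n·401+720)/739⌋ for n = 0 … 12:
  n=0…9: ⌊720/739⌋=0 ⌊1121/739⌋=1 ⌊1522/739⌋=2 ⌊1923/739⌋=2 ⌊2324/739⌋=3 ⌊2725/739⌋=3 ⌊3126/739⌋=4 ⌊3527/739⌋=4 ⌊3928/739⌋=5 ⌊4329/739⌋=5
  n=10…12: ⌊4730/739⌋=6 ⌊5131/739⌋=6 ⌊5532/739⌋=7
s_n = t_(n+1) − t_n for n = 0 … 11 gives
prefix = 110101010101
slide a length-4 window over [0..3] … [8..11] (9 windows); first occurrence of each distinct factor:
  [  0..  3] 1101
  [  1..  4] 1010
  [  2..  5] 0101
  (the other 6 windows repeat one of these)
distinct factors: {0101, 1010, 1101}
count = 3  (Sturmian bound for length 4 is 5)

3


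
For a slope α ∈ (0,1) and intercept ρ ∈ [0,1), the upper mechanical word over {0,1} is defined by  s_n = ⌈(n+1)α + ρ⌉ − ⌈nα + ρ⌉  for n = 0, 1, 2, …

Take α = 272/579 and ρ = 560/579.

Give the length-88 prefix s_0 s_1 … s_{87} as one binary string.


1010101010101010010101010101010010101010101010100101010101010101001010101010101010010101

n=0: ⌈(1·272+560)/579⌉ − ⌈(0·272+560)/579⌉ = ⌈832/579⌉ − ⌈560/579⌉ = 2 − 1 = 1
n=1: ⌈(2·272+560)/579⌉ − ⌈(1·272+560)/579⌉ = ⌈1104/579⌉ − ⌈832/579⌉ = 2 − 2 = 0
n=2: ⌈(3·272+560)/579⌉ − ⌈(2·272+560)/579⌉ = ⌈1376/579⌉ − ⌈1104/579⌉ = 3 − 2 = 1
n=3: ⌈(4·272+560)/579⌉ − ⌈(3·272+560)/579⌉ = ⌈1648/579⌉ − ⌈1376/579⌉ = 3 − 3 = 0
n=4: ⌈(5·272+560)/579⌉ − ⌈(4·272+560)/579⌉ = ⌈1920/579⌉ − ⌈1648/579⌉ = 4 − 3 = 1
n=5: ⌈(6·272+560)/579⌉ − ⌈(5·272+560)/579⌉ = ⌈2192/579⌉ − ⌈1920/579⌉ = 4 − 4 = 0
n=6: ⌈(7·272+560)/579⌉ − ⌈(6·272+560)/579⌉ = ⌈2464/579⌉ − ⌈2192/579⌉ = 5 − 4 = 1
n=7: ⌈(8·272+560)/579⌉ − ⌈(7·272+560)/579⌉ = ⌈2736/579⌉ − ⌈2464/579⌉ = 5 − 5 = 0
n=8: ⌈(9·272+560)/579⌉ − ⌈(8·272+560)/579⌉ = ⌈3008/579⌉ − ⌈2736/579⌉ = 6 − 5 = 1
n=9: ⌈(10·272+560)/579⌉ − ⌈(9·272+560)/579⌉ = ⌈3280/579⌉ − ⌈3008/579⌉ = 6 − 6 = 0
n=10: ⌈(11·272+560)/579⌉ − ⌈(10·272+560)/579⌉ = ⌈3552/579⌉ − ⌈3280/579⌉ = 7 − 6 = 1
n=11: ⌈(12·272+560)/579⌉ − ⌈(11·272+560)/579⌉ = ⌈3824/579⌉ − ⌈3552/579⌉ = 7 − 7 = 0
n=12: ⌈(13·272+560)/579⌉ − ⌈(12·272+560)/579⌉ = ⌈4096/579⌉ − ⌈3824/579⌉ = 8 − 7 = 1
n=13: ⌈(14·272+560)/579⌉ − ⌈(13·272+560)/579⌉ = ⌈4368/579⌉ − ⌈4096/579⌉ = 8 − 8 = 0
n=14: ⌈(15·272+560)/579⌉ − ⌈(14·272+560)/579⌉ = ⌈4640/579⌉ − ⌈4368/579⌉ = 9 − 8 = 1
n=15: ⌈(16·272+560)/579⌉ − ⌈(15·272+560)/579⌉ = ⌈4912/579⌉ − ⌈4640/579⌉ = 9 − 9 = 0
n=16: ⌈(17·272+560)/579⌉ − ⌈(16·272+560)/579⌉ = ⌈5184/579⌉ − ⌈4912/579⌉ = 9 − 9 = 0
n=17: ⌈(18·272+560)/579⌉ − ⌈(17·272+560)/579⌉ = ⌈5456/579⌉ − ⌈5184/579⌉ = 10 − 9 = 1
n=18: ⌈(19·272+560)/579⌉ − ⌈(18·272+560)/579⌉ = ⌈5728/579⌉ − ⌈5456/579⌉ = 10 − 10 = 0
n=19: ⌈(20·272+560)/579⌉ − ⌈(19·272+560)/579⌉ = ⌈6000/579⌉ − ⌈5728/579⌉ = 11 − 10 = 1
n=20: ⌈(21·272+560)/579⌉ − ⌈(20·272+560)/579⌉ = ⌈6272/579⌉ − ⌈6000/579⌉ = 11 − 11 = 0
n=21: ⌈(22·272+560)/579⌉ − ⌈(21·272+560)/579⌉ = ⌈6544/579⌉ − ⌈6272/579⌉ = 12 − 11 = 1
n=22: ⌈(23·272+560)/579⌉ − ⌈(22·272+560)/579⌉ = ⌈6816/579⌉ − ⌈6544/579⌉ = 12 − 12 = 0
n=23: ⌈(24·272+560)/579⌉ − ⌈(23·272+560)/579⌉ = ⌈7088/579⌉ − ⌈6816/579⌉ = 13 − 12 = 1
n=24: ⌈(25·272+560)/579⌉ − ⌈(24·272+560)/579⌉ = ⌈7360/579⌉ − ⌈7088/579⌉ = 13 − 13 = 0
n=25: ⌈(26·272+560)/579⌉ − ⌈(25·272+560)/579⌉ = ⌈7632/579⌉ − ⌈7360/579⌉ = 14 − 13 = 1
n=26: ⌈(27·272+560)/579⌉ − ⌈(26·272+560)/579⌉ = ⌈7904/579⌉ − ⌈7632/579⌉ = 14 − 14 = 0
n=27: ⌈(28·272+560)/579⌉ − ⌈(27·272+560)/579⌉ = ⌈8176/579⌉ − ⌈7904/579⌉ = 15 − 14 = 1
n=28: ⌈(29·272+560)/579⌉ − ⌈(28·272+560)/579⌉ = ⌈8448/579⌉ − ⌈8176/579⌉ = 15 − 15 = 0
n=29: ⌈(30·272+560)/579⌉ − ⌈(29·272+560)/579⌉ = ⌈8720/579⌉ − ⌈8448/579⌉ = 16 − 15 = 1
n=30: ⌈(31·272+560)/579⌉ − ⌈(30·272+560)/579⌉ = ⌈8992/579⌉ − ⌈8720/579⌉ = 16 − 16 = 0
n=31: ⌈(32·272+560)/579⌉ − ⌈(31·272+560)/579⌉ = ⌈9264/579⌉ − ⌈8992/579⌉ = 16 − 16 = 0
n=32: ⌈(33·272+560)/579⌉ − ⌈(32·272+560)/579⌉ = ⌈9536/579⌉ − ⌈9264/579⌉ = 17 − 16 = 1
n=33: ⌈(34·272+560)/579⌉ − ⌈(33·272+560)/579⌉ = ⌈9808/579⌉ − ⌈9536/579⌉ = 17 − 17 = 0
n=34: ⌈(35·272+560)/579⌉ − ⌈(34·272+560)/579⌉ = ⌈10080/579⌉ − ⌈9808/579⌉ = 18 − 17 = 1
n=35: ⌈(36·272+560)/579⌉ − ⌈(35·272+560)/579⌉ = ⌈10352/579⌉ − ⌈10080/579⌉ = 18 − 18 = 0
n=36: ⌈(37·272+560)/579⌉ − ⌈(36·272+560)/579⌉ = ⌈10624/579⌉ − ⌈10352/579⌉ = 19 − 18 = 1
n=37: ⌈(38·272+560)/579⌉ − ⌈(37·272+560)/579⌉ = ⌈10896/579⌉ − ⌈10624/579⌉ = 19 − 19 = 0
n=38: ⌈(39·272+560)/579⌉ − ⌈(38·272+560)/579⌉ = ⌈11168/579⌉ − ⌈10896/579⌉ = 20 − 19 = 1
n=39: ⌈(40·272+560)/579⌉ − ⌈(39·272+560)/579⌉ = ⌈11440/579⌉ − ⌈11168/579⌉ = 20 − 20 = 0
n=40: ⌈(41·272+560)/579⌉ − ⌈(40·272+560)/579⌉ = ⌈11712/579⌉ − ⌈11440/579⌉ = 21 − 20 = 1
n=41: ⌈(42·272+560)/579⌉ − ⌈(41·272+560)/579⌉ = ⌈11984/579⌉ − ⌈11712/579⌉ = 21 − 21 = 0
n=42: ⌈(43·272+560)/579⌉ − ⌈(42·272+560)/579⌉ = ⌈12256/579⌉ − ⌈11984/579⌉ = 22 − 21 = 1
n=43: ⌈(44·272+560)/579⌉ − ⌈(43·272+560)/579⌉ = ⌈12528/579⌉ − ⌈12256/579⌉ = 22 − 22 = 0
n=44: ⌈(45·272+560)/579⌉ − ⌈(44·272+560)/579⌉ = ⌈12800/579⌉ − ⌈12528/579⌉ = 23 − 22 = 1
n=45: ⌈(46·272+560)/579⌉ − ⌈(45·272+560)/579⌉ = ⌈13072/579⌉ − ⌈12800/579⌉ = 23 − 23 = 0
n=46: ⌈(47·272+560)/579⌉ − ⌈(46·272+560)/579⌉ = ⌈13344/579⌉ − ⌈13072/579⌉ = 24 − 23 = 1
n=47: ⌈(48·272+560)/579⌉ − ⌈(47·272+560)/579⌉ = ⌈13616/579⌉ − ⌈13344/579⌉ = 24 − 24 = 0
n=48: ⌈(49·272+560)/579⌉ − ⌈(48·272+560)/579⌉ = ⌈13888/579⌉ − ⌈13616/579⌉ = 24 − 24 = 0
n=49: ⌈(50·272+560)/579⌉ − ⌈(49·272+560)/579⌉ = ⌈14160/579⌉ − ⌈13888/579⌉ = 25 − 24 = 1
n=50: ⌈(51·272+560)/579⌉ − ⌈(50·272+560)/579⌉ = ⌈14432/579⌉ − ⌈14160/579⌉ = 25 − 25 = 0
n=51: ⌈(52·272+560)/579⌉ − ⌈(51·272+560)/579⌉ = ⌈14704/579⌉ − ⌈14432/579⌉ = 26 − 25 = 1
n=52: ⌈(53·272+560)/579⌉ − ⌈(52·272+560)/579⌉ = ⌈14976/579⌉ − ⌈14704/579⌉ = 26 − 26 = 0
n=53: ⌈(54·272+560)/579⌉ − ⌈(53·272+560)/579⌉ = ⌈15248/579⌉ − ⌈14976/579⌉ = 27 − 26 = 1
n=54: ⌈(55·272+560)/579⌉ − ⌈(54·272+560)/579⌉ = ⌈15520/579⌉ − ⌈15248/579⌉ = 27 − 27 = 0
n=55: ⌈(56·272+560)/579⌉ − ⌈(55·272+560)/579⌉ = ⌈15792/579⌉ − ⌈15520/579⌉ = 28 − 27 = 1
n=56: ⌈(57·272+560)/579⌉ − ⌈(56·272+560)/579⌉ = ⌈16064/579⌉ − ⌈15792/579⌉ = 28 − 28 = 0
n=57: ⌈(58·272+560)/579⌉ − ⌈(57·272+560)/579⌉ = ⌈16336/579⌉ − ⌈16064/579⌉ = 29 − 28 = 1
n=58: ⌈(59·272+560)/579⌉ − ⌈(58·272+560)/579⌉ = ⌈16608/579⌉ − ⌈16336/579⌉ = 29 − 29 = 0
n=59: ⌈(60·272+560)/579⌉ − ⌈(59·272+560)/579⌉ = ⌈16880/579⌉ − ⌈16608/579⌉ = 30 − 29 = 1
n=60: ⌈(61·272+560)/579⌉ − ⌈(60·272+560)/579⌉ = ⌈17152/579⌉ − ⌈16880/579⌉ = 30 − 30 = 0
n=61: ⌈(62·272+560)/579⌉ − ⌈(61·272+560)/579⌉ = ⌈17424/579⌉ − ⌈17152/579⌉ = 31 − 30 = 1
n=62: ⌈(63·272+560)/579⌉ − ⌈(62·272+560)/579⌉ = ⌈17696/579⌉ − ⌈17424/579⌉ = 31 − 31 = 0
n=63: ⌈(64·272+560)/579⌉ − ⌈(63·272+560)/579⌉ = ⌈17968/579⌉ − ⌈17696/579⌉ = 32 − 31 = 1
n=64: ⌈(65·272+560)/579⌉ − ⌈(64·272+560)/579⌉ = ⌈18240/579⌉ − ⌈17968/579⌉ = 32 − 32 = 0
n=65: ⌈(66·272+560)/579⌉ − ⌈(65·272+560)/579⌉ = ⌈18512/579⌉ − ⌈18240/579⌉ = 32 − 32 = 0
n=66: ⌈(67·272+560)/579⌉ − ⌈(66·272+560)/579⌉ = ⌈18784/579⌉ − ⌈18512/579⌉ = 33 − 32 = 1
n=67: ⌈(68·272+560)/579⌉ − ⌈(67·272+560)/579⌉ = ⌈19056/579⌉ − ⌈18784/579⌉ = 33 − 33 = 0
n=68: ⌈(69·272+560)/579⌉ − ⌈(68·272+560)/579⌉ = ⌈19328/579⌉ − ⌈19056/579⌉ = 34 − 33 = 1
n=69: ⌈(70·272+560)/579⌉ − ⌈(69·272+560)/579⌉ = ⌈19600/579⌉ − ⌈19328/579⌉ = 34 − 34 = 0
n=70: ⌈(71·272+560)/579⌉ − ⌈(70·272+560)/579⌉ = ⌈19872/579⌉ − ⌈19600/579⌉ = 35 − 34 = 1
n=71: ⌈(72·272+560)/579⌉ − ⌈(71·272+560)/579⌉ = ⌈20144/579⌉ − ⌈19872/579⌉ = 35 − 35 = 0
n=72: ⌈(73·272+560)/579⌉ − ⌈(72·272+560)/579⌉ = ⌈20416/579⌉ − ⌈20144/579⌉ = 36 − 35 = 1
n=73: ⌈(74·272+560)/579⌉ − ⌈(73·272+560)/579⌉ = ⌈20688/579⌉ − ⌈20416/579⌉ = 36 − 36 = 0
n=74: ⌈(75·272+560)/579⌉ − ⌈(74·272+560)/579⌉ = ⌈20960/579⌉ − ⌈20688/579⌉ = 37 − 36 = 1
n=75: ⌈(76·272+560)/579⌉ − ⌈(75·272+560)/579⌉ = ⌈21232/579⌉ − ⌈20960/579⌉ = 37 − 37 = 0
n=76: ⌈(77·272+560)/579⌉ − ⌈(76·272+560)/579⌉ = ⌈21504/579⌉ − ⌈21232/579⌉ = 38 − 37 = 1
n=77: ⌈(78·272+560)/579⌉ − ⌈(77·272+560)/579⌉ = ⌈21776/579⌉ − ⌈21504/579⌉ = 38 − 38 = 0
n=78: ⌈(79·272+560)/579⌉ − ⌈(78·272+560)/579⌉ = ⌈22048/579⌉ − ⌈21776/579⌉ = 39 − 38 = 1
n=79: ⌈(80·272+560)/579⌉ − ⌈(79·272+560)/579⌉ = ⌈22320/579⌉ − ⌈22048/579⌉ = 39 − 39 = 0
n=80: ⌈(81·272+560)/579⌉ − ⌈(80·272+560)/579⌉ = ⌈22592/579⌉ − ⌈22320/579⌉ = 40 − 39 = 1
n=81: ⌈(82·272+560)/579⌉ − ⌈(81·272+560)/579⌉ = ⌈22864/579⌉ − ⌈22592/579⌉ = 40 − 40 = 0
n=82: ⌈(83·272+560)/579⌉ − ⌈(82·272+560)/579⌉ = ⌈23136/579⌉ − ⌈22864/579⌉ = 40 − 40 = 0
n=83: ⌈(84·272+560)/579⌉ − ⌈(83·272+560)/579⌉ = ⌈23408/579⌉ − ⌈23136/579⌉ = 41 − 40 = 1
n=84: ⌈(85·272+560)/579⌉ − ⌈(84·272+560)/579⌉ = ⌈23680/579⌉ − ⌈23408/579⌉ = 41 − 41 = 0
n=85: ⌈(86·272+560)/579⌉ − ⌈(85·272+560)/579⌉ = ⌈23952/579⌉ − ⌈23680/579⌉ = 42 − 41 = 1
n=86: ⌈(87·272+560)/579⌉ − ⌈(86·272+560)/579⌉ = ⌈24224/579⌉ − ⌈23952/579⌉ = 42 − 42 = 0
n=87: ⌈(88·272+560)/579⌉ − ⌈(87·272+560)/579⌉ = ⌈24496/579⌉ − ⌈24224/579⌉ = 43 − 42 = 1


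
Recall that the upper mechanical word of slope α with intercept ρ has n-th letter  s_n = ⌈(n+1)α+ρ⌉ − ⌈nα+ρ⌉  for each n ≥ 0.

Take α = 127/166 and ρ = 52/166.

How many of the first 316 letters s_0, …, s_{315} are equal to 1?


242

#1s = Σ_{n=0}^{315} s_n = Σ_{n=0}^{315} (⌈(n+1)α+ρ⌉ − ⌈nα+ρ⌉)
the sum telescopes: every ⌈nα+ρ⌉ with 0 < n < 316 appears once with + and once with −, leaving ⌈316α+ρ⌉ − ⌈0·α+ρ⌉
316α + ρ = (316·127 + 52) / 166 = 40184/166
ρ = 52/166
⌈40184/166⌉ = 243,  ⌈52/166⌉ = 1
#1s = 243 − 1 = 242


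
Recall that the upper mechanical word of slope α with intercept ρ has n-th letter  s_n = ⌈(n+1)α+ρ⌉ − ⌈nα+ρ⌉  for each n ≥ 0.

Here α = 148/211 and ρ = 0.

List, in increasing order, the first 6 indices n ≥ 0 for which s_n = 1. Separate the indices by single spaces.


0 1 2 4 5 7

n=0: ⌈148/211⌉−⌈0/211⌉ = 1−0 = 1  ← one
n=1: ⌈296/211⌉−⌈148/211⌉ = 2−1 = 1  ← one
n=2: ⌈444/211⌉−⌈296/211⌉ = 3−2 = 1  ← one
n=3: ⌈592/211⌉−⌈444/211⌉ = 3−3 = 0
n=4: ⌈740/211⌉−⌈592/211⌉ = 4−3 = 1  ← one
n=5: ⌈888/211⌉−⌈740/211⌉ = 5−4 = 1  ← one
n=6: ⌈1036/211⌉−⌈888/211⌉ = 5−5 = 0
n=7: ⌈1184/211⌉−⌈1036/211⌉ = 6−5 = 1  ← one
positions of the first 6 ones: 0 1 2 4 5 7


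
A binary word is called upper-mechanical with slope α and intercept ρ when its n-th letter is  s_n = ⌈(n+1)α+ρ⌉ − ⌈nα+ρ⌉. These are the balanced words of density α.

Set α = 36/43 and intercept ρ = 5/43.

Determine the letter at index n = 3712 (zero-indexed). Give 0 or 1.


1

(n+1)α + ρ = (3713·36 + 5) / 43 = 133673/43
nα + ρ     = (3712·36 + 5) / 43 = 133637/43
⌈133673/43⌉ = 3109,  ⌈133637/43⌉ = 3108
s_{3712} = 3109 − 3108 = 1


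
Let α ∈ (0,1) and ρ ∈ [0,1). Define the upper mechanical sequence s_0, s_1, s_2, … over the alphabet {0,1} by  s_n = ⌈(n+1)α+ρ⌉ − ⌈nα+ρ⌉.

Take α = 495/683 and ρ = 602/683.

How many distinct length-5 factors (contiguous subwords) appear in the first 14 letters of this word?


t_n = ⌈(n·495+602)/683⌉ for n = 0 … 14:
  n=0…9: ⌈602/683⌉=1 ⌈1097/683⌉=2 ⌈1592/683⌉=3 ⌈2087/683⌉=4 ⌈2582/683⌉=4 ⌈3077/683⌉=5 ⌈3572/683⌉=6 ⌈4067/683⌉=6 ⌈4562/683⌉=7 ⌈5057/683⌉=8
  n=10…14: ⌈5552/683⌉=9 ⌈6047/683⌉=9 ⌈6542/683⌉=10 ⌈7037/683⌉=11 ⌈7532/683⌉=12
s_n = t_(n+1) − t_n for n = 0 … 13 gives
prefix = 11101101110111
slide a length-5 window over [0..4] … [9..13] (10 windows); first occurrence of each distinct factor:
  [  0..  4] 11101
  [  1..  5] 11011
  [  2..  6] 10110
  [  3..  7] 01101
  [  5..  9] 10111
  [  6.. 10] 01110
  (the other 4 windows repeat one of these)
distinct factors: {01101, 01110, 10110, 10111, 11011, 11101}
count = 6  (Sturmian bound for length 5 is 6)

6


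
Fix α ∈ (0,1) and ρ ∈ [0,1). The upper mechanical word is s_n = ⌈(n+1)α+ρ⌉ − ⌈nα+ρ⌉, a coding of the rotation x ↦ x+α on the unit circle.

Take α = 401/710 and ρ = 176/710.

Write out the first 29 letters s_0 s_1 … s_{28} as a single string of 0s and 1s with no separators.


n=0: ⌈(1·401+176)/710⌉ − ⌈(0·401+176)/710⌉ = ⌈577/710⌉ − ⌈176/710⌉ = 1 − 1 = 0
n=1: ⌈(2·401+176)/710⌉ − ⌈(1·401+176)/710⌉ = ⌈978/710⌉ − ⌈577/710⌉ = 2 − 1 = 1
n=2: ⌈(3·401+176)/710⌉ − ⌈(2·401+176)/710⌉ = ⌈1379/710⌉ − ⌈978/710⌉ = 2 − 2 = 0
n=3: ⌈(4·401+176)/710⌉ − ⌈(3·401+176)/710⌉ = ⌈1780/710⌉ − ⌈1379/710⌉ = 3 − 2 = 1
n=4: ⌈(5·401+176)/710⌉ − ⌈(4·401+176)/710⌉ = ⌈2181/710⌉ − ⌈1780/710⌉ = 4 − 3 = 1
n=5: ⌈(6·401+176)/710⌉ − ⌈(5·401+176)/710⌉ = ⌈2582/710⌉ − ⌈2181/710⌉ = 4 − 4 = 0
n=6: ⌈(7·401+176)/710⌉ − ⌈(6·401+176)/710⌉ = ⌈2983/710⌉ − ⌈2582/710⌉ = 5 − 4 = 1
n=7: ⌈(8·401+176)/710⌉ − ⌈(7·401+176)/710⌉ = ⌈3384/710⌉ − ⌈2983/710⌉ = 5 − 5 = 0
n=8: ⌈(9·401+176)/710⌉ − ⌈(8·401+176)/710⌉ = ⌈3785/710⌉ − ⌈3384/710⌉ = 6 − 5 = 1
n=9: ⌈(10·401+176)/710⌉ − ⌈(9·401+176)/710⌉ = ⌈4186/710⌉ − ⌈3785/710⌉ = 6 − 6 = 0
n=10: ⌈(11·401+176)/710⌉ − ⌈(10·401+176)/710⌉ = ⌈4587/710⌉ − ⌈4186/710⌉ = 7 − 6 = 1
n=11: ⌈(12·401+176)/710⌉ − ⌈(11·401+176)/710⌉ = ⌈4988/710⌉ − ⌈4587/710⌉ = 8 − 7 = 1
n=12: ⌈(13·401+176)/710⌉ − ⌈(12·401+176)/710⌉ = ⌈5389/710⌉ − ⌈4988/710⌉ = 8 − 8 = 0
n=13: ⌈(14·401+176)/710⌉ − ⌈(13·401+176)/710⌉ = ⌈5790/710⌉ − ⌈5389/710⌉ = 9 − 8 = 1
n=14: ⌈(15·401+176)/710⌉ − ⌈(14·401+176)/710⌉ = ⌈6191/710⌉ − ⌈5790/710⌉ = 9 − 9 = 0
n=15: ⌈(16·401+176)/710⌉ − ⌈(15·401+176)/710⌉ = ⌈6592/710⌉ − ⌈6191/710⌉ = 10 − 9 = 1
n=16: ⌈(17·401+176)/710⌉ − ⌈(16·401+176)/710⌉ = ⌈6993/710⌉ − ⌈6592/710⌉ = 10 − 10 = 0
n=17: ⌈(18·401+176)/710⌉ − ⌈(17·401+176)/710⌉ = ⌈7394/710⌉ − ⌈6993/710⌉ = 11 − 10 = 1
n=18: ⌈(19·401+176)/710⌉ − ⌈(18·401+176)/710⌉ = ⌈7795/710⌉ − ⌈7394/710⌉ = 11 − 11 = 0
n=19: ⌈(20·401+176)/710⌉ − ⌈(19·401+176)/710⌉ = ⌈8196/710⌉ − ⌈7795/710⌉ = 12 − 11 = 1
n=20: ⌈(21·401+176)/710⌉ − ⌈(20·401+176)/710⌉ = ⌈8597/710⌉ − ⌈8196/710⌉ = 13 − 12 = 1
n=21: ⌈(22·401+176)/710⌉ − ⌈(21·401+176)/710⌉ = ⌈8998/710⌉ − ⌈8597/710⌉ = 13 − 13 = 0
n=22: ⌈(23·401+176)/710⌉ − ⌈(22·401+176)/710⌉ = ⌈9399/710⌉ − ⌈8998/710⌉ = 14 − 13 = 1
n=23: ⌈(24·401+176)/710⌉ − ⌈(23·401+176)/710⌉ = ⌈9800/710⌉ − ⌈9399/710⌉ = 14 − 14 = 0
n=24: ⌈(25·401+176)/710⌉ − ⌈(24·401+176)/710⌉ = ⌈10201/710⌉ − ⌈9800/710⌉ = 15 − 14 = 1
n=25: ⌈(26·401+176)/710⌉ − ⌈(25·401+176)/710⌉ = ⌈10602/710⌉ − ⌈10201/710⌉ = 15 − 15 = 0
n=26: ⌈(27·401+176)/710⌉ − ⌈(26·401+176)/710⌉ = ⌈11003/710⌉ − ⌈10602/710⌉ = 16 − 15 = 1
n=27: ⌈(28·401+176)/710⌉ − ⌈(27·401+176)/710⌉ = ⌈11404/710⌉ − ⌈11003/710⌉ = 17 − 16 = 1
n=28: ⌈(29·401+176)/710⌉ − ⌈(28·401+176)/710⌉ = ⌈11805/710⌉ − ⌈11404/710⌉ = 17 − 17 = 0

01011010101101010101101010110
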